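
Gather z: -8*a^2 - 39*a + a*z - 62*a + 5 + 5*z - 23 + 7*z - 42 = -8*a^2 - 101*a + z*(a + 12) - 60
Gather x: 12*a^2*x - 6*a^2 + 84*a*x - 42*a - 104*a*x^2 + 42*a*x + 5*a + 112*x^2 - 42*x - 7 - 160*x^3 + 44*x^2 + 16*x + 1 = -6*a^2 - 37*a - 160*x^3 + x^2*(156 - 104*a) + x*(12*a^2 + 126*a - 26) - 6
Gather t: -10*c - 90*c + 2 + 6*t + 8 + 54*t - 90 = -100*c + 60*t - 80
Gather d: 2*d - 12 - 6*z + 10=2*d - 6*z - 2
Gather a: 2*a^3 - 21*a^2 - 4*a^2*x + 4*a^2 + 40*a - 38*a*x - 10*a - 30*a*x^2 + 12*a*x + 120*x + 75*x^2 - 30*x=2*a^3 + a^2*(-4*x - 17) + a*(-30*x^2 - 26*x + 30) + 75*x^2 + 90*x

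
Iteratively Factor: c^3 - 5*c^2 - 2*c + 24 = (c - 3)*(c^2 - 2*c - 8) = (c - 4)*(c - 3)*(c + 2)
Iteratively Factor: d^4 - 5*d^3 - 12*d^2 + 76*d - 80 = (d - 2)*(d^3 - 3*d^2 - 18*d + 40) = (d - 2)^2*(d^2 - d - 20) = (d - 5)*(d - 2)^2*(d + 4)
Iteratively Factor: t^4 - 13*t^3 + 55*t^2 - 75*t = (t - 5)*(t^3 - 8*t^2 + 15*t) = (t - 5)*(t - 3)*(t^2 - 5*t) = t*(t - 5)*(t - 3)*(t - 5)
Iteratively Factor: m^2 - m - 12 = (m - 4)*(m + 3)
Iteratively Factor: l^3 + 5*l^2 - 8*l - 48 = (l - 3)*(l^2 + 8*l + 16) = (l - 3)*(l + 4)*(l + 4)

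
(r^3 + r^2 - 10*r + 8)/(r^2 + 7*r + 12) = (r^2 - 3*r + 2)/(r + 3)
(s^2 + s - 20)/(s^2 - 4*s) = (s + 5)/s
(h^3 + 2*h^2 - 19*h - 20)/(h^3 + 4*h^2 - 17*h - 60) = (h + 1)/(h + 3)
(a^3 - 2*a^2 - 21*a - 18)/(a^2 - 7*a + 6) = (a^2 + 4*a + 3)/(a - 1)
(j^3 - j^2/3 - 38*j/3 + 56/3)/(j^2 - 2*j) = j + 5/3 - 28/(3*j)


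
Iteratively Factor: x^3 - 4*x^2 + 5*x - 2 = (x - 1)*(x^2 - 3*x + 2) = (x - 2)*(x - 1)*(x - 1)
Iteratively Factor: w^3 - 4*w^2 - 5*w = (w)*(w^2 - 4*w - 5) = w*(w + 1)*(w - 5)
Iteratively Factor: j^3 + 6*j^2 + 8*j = (j + 2)*(j^2 + 4*j) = (j + 2)*(j + 4)*(j)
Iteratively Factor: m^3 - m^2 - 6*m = (m + 2)*(m^2 - 3*m) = (m - 3)*(m + 2)*(m)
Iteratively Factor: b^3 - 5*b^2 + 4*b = (b - 4)*(b^2 - b) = (b - 4)*(b - 1)*(b)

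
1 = 1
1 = 1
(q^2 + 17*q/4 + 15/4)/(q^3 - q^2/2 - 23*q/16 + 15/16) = 4*(q + 3)/(4*q^2 - 7*q + 3)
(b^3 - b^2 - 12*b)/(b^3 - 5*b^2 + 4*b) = (b + 3)/(b - 1)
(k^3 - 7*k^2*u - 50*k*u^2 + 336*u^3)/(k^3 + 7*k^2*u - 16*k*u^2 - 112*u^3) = (-k^2 + 14*k*u - 48*u^2)/(-k^2 + 16*u^2)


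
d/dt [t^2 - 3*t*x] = 2*t - 3*x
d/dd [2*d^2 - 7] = 4*d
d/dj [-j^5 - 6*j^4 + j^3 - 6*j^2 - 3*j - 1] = -5*j^4 - 24*j^3 + 3*j^2 - 12*j - 3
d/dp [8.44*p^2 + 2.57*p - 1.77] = 16.88*p + 2.57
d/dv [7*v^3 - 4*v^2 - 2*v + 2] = 21*v^2 - 8*v - 2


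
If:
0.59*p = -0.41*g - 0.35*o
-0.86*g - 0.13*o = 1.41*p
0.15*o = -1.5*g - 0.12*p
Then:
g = 0.00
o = 0.00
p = 0.00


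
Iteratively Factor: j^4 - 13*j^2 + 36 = (j + 2)*(j^3 - 2*j^2 - 9*j + 18) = (j + 2)*(j + 3)*(j^2 - 5*j + 6) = (j - 2)*(j + 2)*(j + 3)*(j - 3)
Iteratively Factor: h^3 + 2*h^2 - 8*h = (h + 4)*(h^2 - 2*h) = h*(h + 4)*(h - 2)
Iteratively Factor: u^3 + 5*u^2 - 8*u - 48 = (u - 3)*(u^2 + 8*u + 16) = (u - 3)*(u + 4)*(u + 4)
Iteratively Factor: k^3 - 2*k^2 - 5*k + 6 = (k - 3)*(k^2 + k - 2) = (k - 3)*(k + 2)*(k - 1)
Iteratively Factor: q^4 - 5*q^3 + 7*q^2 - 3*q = (q - 3)*(q^3 - 2*q^2 + q) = (q - 3)*(q - 1)*(q^2 - q) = (q - 3)*(q - 1)^2*(q)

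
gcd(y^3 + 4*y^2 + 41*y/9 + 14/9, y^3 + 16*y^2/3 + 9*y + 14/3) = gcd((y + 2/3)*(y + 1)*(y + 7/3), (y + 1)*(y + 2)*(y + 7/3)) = y^2 + 10*y/3 + 7/3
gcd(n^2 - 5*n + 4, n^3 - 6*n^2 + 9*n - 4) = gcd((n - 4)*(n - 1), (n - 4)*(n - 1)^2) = n^2 - 5*n + 4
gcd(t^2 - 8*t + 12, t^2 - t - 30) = t - 6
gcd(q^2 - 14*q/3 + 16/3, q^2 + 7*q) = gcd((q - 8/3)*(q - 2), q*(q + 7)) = 1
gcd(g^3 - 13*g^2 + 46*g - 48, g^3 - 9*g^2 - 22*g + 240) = g - 8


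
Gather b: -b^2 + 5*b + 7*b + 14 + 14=-b^2 + 12*b + 28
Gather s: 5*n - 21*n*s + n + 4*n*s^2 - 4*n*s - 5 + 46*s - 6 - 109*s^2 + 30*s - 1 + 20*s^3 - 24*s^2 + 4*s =6*n + 20*s^3 + s^2*(4*n - 133) + s*(80 - 25*n) - 12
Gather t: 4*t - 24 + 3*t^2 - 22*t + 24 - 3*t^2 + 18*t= 0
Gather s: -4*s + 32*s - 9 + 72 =28*s + 63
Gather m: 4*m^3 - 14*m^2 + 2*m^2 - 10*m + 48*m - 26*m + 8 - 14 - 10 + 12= 4*m^3 - 12*m^2 + 12*m - 4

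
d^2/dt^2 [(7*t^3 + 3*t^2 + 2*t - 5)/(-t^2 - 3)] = 2*(19*t^3 + 42*t^2 - 171*t - 42)/(t^6 + 9*t^4 + 27*t^2 + 27)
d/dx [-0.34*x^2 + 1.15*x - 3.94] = 1.15 - 0.68*x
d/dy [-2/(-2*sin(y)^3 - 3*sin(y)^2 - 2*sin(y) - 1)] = 4*(-3*sin(y) + 3*cos(y)^2 - 4)*cos(y)/((sin(y) + 1)^2*(sin(y) - cos(2*y) + 2)^2)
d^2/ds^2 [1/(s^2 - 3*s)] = 2*(-s*(s - 3) + (2*s - 3)^2)/(s^3*(s - 3)^3)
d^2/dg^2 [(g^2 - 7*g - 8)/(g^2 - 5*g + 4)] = 4*(-g^3 - 18*g^2 + 102*g - 146)/(g^6 - 15*g^5 + 87*g^4 - 245*g^3 + 348*g^2 - 240*g + 64)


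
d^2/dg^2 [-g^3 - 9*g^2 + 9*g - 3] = -6*g - 18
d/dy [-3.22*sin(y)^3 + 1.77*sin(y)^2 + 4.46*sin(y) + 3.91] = (-9.66*sin(y)^2 + 3.54*sin(y) + 4.46)*cos(y)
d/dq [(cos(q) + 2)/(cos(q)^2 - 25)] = (cos(q)^2 + 4*cos(q) + 25)*sin(q)/(cos(q)^2 - 25)^2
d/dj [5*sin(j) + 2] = 5*cos(j)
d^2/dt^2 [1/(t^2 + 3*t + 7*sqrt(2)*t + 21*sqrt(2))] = 2*(-t^2 - 7*sqrt(2)*t - 3*t + (2*t + 3 + 7*sqrt(2))^2 - 21*sqrt(2))/(t^2 + 3*t + 7*sqrt(2)*t + 21*sqrt(2))^3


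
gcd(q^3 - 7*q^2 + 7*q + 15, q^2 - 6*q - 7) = q + 1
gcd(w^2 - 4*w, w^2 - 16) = w - 4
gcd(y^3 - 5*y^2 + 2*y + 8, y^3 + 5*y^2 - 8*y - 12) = y^2 - y - 2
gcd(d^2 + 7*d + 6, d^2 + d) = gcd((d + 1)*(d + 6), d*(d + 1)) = d + 1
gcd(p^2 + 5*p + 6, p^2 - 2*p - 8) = p + 2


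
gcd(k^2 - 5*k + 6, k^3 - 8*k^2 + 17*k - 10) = k - 2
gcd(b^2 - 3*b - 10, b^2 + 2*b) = b + 2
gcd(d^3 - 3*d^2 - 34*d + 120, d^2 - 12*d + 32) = d - 4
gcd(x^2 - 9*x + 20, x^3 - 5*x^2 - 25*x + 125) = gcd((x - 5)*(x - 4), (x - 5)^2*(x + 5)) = x - 5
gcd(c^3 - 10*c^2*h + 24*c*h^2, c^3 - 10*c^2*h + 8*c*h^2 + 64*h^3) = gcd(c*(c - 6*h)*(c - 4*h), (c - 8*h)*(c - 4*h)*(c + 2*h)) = c - 4*h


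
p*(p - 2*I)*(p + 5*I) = p^3 + 3*I*p^2 + 10*p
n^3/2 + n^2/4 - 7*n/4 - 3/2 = (n/2 + 1/2)*(n - 2)*(n + 3/2)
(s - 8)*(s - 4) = s^2 - 12*s + 32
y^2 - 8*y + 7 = (y - 7)*(y - 1)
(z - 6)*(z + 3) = z^2 - 3*z - 18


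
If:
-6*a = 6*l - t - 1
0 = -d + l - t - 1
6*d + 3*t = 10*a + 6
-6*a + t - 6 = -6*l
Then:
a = -4/7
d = 43/84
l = 7/12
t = -13/14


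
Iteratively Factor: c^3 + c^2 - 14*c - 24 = (c + 2)*(c^2 - c - 12) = (c + 2)*(c + 3)*(c - 4)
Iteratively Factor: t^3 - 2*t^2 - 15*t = (t)*(t^2 - 2*t - 15) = t*(t - 5)*(t + 3)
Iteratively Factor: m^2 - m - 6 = (m - 3)*(m + 2)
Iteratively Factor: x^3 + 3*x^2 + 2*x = (x + 1)*(x^2 + 2*x) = x*(x + 1)*(x + 2)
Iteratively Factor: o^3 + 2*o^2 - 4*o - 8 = (o + 2)*(o^2 - 4) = (o + 2)^2*(o - 2)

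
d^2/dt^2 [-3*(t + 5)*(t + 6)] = -6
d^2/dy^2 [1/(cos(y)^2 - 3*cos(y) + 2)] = (-4*sin(y)^4 + 3*sin(y)^2 - 69*cos(y)/4 + 9*cos(3*y)/4 + 15)/((cos(y) - 2)^3*(cos(y) - 1)^3)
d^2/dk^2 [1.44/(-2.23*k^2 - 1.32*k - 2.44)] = (14.321952*k^2 + 8.477568*k - 1.44*(4.46*k + 1.32)*(8.92*k + 2.64) + 15.670656)/(2.23*k^2 + 1.32*k + 2.44)^3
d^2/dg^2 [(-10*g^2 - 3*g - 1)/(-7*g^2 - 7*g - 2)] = 2*(-343*g^3 - 273*g^2 + 21*g + 33)/(343*g^6 + 1029*g^5 + 1323*g^4 + 931*g^3 + 378*g^2 + 84*g + 8)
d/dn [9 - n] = -1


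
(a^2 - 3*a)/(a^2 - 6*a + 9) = a/(a - 3)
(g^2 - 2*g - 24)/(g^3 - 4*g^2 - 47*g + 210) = (g + 4)/(g^2 + 2*g - 35)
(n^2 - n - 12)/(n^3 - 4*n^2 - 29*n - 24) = (n - 4)/(n^2 - 7*n - 8)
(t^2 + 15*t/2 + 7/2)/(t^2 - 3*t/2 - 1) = (t + 7)/(t - 2)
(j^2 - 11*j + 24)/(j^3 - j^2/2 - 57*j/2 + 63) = 2*(j - 8)/(2*j^2 + 5*j - 42)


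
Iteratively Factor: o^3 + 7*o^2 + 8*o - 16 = (o - 1)*(o^2 + 8*o + 16) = (o - 1)*(o + 4)*(o + 4)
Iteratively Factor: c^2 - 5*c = (c)*(c - 5)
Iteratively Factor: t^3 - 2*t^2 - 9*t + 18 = (t + 3)*(t^2 - 5*t + 6) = (t - 2)*(t + 3)*(t - 3)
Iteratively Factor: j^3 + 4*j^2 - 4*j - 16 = (j - 2)*(j^2 + 6*j + 8) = (j - 2)*(j + 2)*(j + 4)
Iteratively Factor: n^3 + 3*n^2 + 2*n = (n + 1)*(n^2 + 2*n) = (n + 1)*(n + 2)*(n)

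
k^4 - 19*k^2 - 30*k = k*(k - 5)*(k + 2)*(k + 3)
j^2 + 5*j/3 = j*(j + 5/3)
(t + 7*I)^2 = t^2 + 14*I*t - 49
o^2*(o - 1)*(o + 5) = o^4 + 4*o^3 - 5*o^2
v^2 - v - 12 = (v - 4)*(v + 3)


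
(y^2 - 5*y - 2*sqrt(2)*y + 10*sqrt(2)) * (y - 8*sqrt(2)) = y^3 - 10*sqrt(2)*y^2 - 5*y^2 + 32*y + 50*sqrt(2)*y - 160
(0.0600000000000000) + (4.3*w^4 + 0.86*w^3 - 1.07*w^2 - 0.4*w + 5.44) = 4.3*w^4 + 0.86*w^3 - 1.07*w^2 - 0.4*w + 5.5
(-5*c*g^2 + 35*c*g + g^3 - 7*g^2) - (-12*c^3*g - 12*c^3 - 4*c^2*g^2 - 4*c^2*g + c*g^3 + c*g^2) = 12*c^3*g + 12*c^3 + 4*c^2*g^2 + 4*c^2*g - c*g^3 - 6*c*g^2 + 35*c*g + g^3 - 7*g^2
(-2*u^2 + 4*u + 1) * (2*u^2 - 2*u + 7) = -4*u^4 + 12*u^3 - 20*u^2 + 26*u + 7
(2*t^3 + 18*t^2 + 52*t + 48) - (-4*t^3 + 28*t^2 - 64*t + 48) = 6*t^3 - 10*t^2 + 116*t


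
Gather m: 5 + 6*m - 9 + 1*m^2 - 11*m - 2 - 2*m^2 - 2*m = -m^2 - 7*m - 6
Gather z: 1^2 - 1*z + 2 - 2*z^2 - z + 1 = -2*z^2 - 2*z + 4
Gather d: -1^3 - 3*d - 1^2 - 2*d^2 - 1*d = -2*d^2 - 4*d - 2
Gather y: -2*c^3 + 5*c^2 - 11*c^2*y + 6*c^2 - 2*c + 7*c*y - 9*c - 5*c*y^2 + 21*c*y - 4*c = -2*c^3 + 11*c^2 - 5*c*y^2 - 15*c + y*(-11*c^2 + 28*c)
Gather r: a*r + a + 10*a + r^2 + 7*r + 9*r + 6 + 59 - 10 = 11*a + r^2 + r*(a + 16) + 55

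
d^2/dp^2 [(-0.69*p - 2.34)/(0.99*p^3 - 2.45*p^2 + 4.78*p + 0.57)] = (-4.057614*p^5 - 17.479638*p^4 + 89.057706*p^3 - 146.042784*p^2 + 166.563702*p - 109.706184)/(0.970299*p^9 - 7.203735*p^8 + 31.882059*p^7 - 82.593494*p^6 + 145.640388*p^5 - 141.487341*p^4 + 70.128685*p^3 + 36.682749*p^2 + 4.659066*p + 0.185193)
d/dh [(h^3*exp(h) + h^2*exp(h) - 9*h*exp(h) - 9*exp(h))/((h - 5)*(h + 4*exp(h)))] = ((h - 5)*(h + 4*exp(h))*(h^3 + 4*h^2 - 7*h - 18) - (h - 5)*(4*exp(h) + 1)*(h^3 + h^2 - 9*h - 9) + (h + 4*exp(h))*(-h^3 - h^2 + 9*h + 9))*exp(h)/((h - 5)^2*(h + 4*exp(h))^2)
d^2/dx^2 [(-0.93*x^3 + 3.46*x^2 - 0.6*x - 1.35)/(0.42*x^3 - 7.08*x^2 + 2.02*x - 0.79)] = (-4.44089209850063e-16*x^7 - 4.310208*x^6 + 4.09903199999985*x^5 - 13.4683919999998*x^4 + 122.949432*x^3 - 522.495108*x^2 + 129.808422*x + 6.488372)/(0.074088*x^9 - 3.746736*x^8 + 64.228248*x^7 - 391.353012*x^6 + 323.002152*x^5 - 209.48868*x^4 + 76.818358*x^3 - 22.926432*x^2 + 3.782046*x - 0.493039)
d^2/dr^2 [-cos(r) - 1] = cos(r)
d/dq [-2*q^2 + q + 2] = 1 - 4*q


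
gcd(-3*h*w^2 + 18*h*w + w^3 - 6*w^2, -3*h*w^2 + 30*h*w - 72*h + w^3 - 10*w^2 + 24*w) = -3*h*w + 18*h + w^2 - 6*w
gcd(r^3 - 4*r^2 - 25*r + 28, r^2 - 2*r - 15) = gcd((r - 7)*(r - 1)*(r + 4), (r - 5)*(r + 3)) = 1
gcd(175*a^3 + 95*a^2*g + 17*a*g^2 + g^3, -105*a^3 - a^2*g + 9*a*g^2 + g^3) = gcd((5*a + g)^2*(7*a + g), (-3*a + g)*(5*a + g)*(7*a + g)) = 35*a^2 + 12*a*g + g^2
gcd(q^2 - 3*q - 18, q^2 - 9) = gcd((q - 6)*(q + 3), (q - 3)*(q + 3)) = q + 3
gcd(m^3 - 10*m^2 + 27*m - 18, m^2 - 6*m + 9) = m - 3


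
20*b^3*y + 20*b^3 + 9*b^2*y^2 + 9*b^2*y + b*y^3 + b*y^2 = (4*b + y)*(5*b + y)*(b*y + b)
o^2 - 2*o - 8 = (o - 4)*(o + 2)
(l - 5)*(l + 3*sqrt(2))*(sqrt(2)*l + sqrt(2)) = sqrt(2)*l^3 - 4*sqrt(2)*l^2 + 6*l^2 - 24*l - 5*sqrt(2)*l - 30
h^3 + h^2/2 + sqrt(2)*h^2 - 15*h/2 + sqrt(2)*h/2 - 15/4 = (h + 1/2)*(h - 3*sqrt(2)/2)*(h + 5*sqrt(2)/2)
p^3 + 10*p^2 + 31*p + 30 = (p + 2)*(p + 3)*(p + 5)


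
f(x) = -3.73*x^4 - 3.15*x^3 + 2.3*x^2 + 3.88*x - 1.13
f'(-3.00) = 307.87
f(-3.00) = -209.15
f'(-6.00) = 2858.80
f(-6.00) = -4095.29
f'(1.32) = -40.83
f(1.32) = -10.57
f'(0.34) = 3.77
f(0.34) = 0.28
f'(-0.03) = 3.73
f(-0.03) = -1.24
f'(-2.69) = 213.54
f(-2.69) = -128.92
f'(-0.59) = 0.94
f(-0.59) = -2.42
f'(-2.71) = 218.96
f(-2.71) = -133.24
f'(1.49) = -59.60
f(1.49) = -19.05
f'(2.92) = -434.73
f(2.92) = -319.78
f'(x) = -14.92*x^3 - 9.45*x^2 + 4.6*x + 3.88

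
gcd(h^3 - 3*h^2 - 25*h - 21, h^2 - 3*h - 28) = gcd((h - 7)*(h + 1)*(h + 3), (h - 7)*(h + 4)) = h - 7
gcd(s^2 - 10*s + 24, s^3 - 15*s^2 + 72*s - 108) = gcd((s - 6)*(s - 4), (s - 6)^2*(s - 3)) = s - 6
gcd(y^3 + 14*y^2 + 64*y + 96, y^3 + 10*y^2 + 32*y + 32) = y^2 + 8*y + 16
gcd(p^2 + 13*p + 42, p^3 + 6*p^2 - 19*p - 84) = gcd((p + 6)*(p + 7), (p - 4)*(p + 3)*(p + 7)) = p + 7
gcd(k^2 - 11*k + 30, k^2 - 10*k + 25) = k - 5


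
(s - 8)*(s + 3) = s^2 - 5*s - 24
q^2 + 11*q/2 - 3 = (q - 1/2)*(q + 6)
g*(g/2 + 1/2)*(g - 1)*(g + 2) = g^4/2 + g^3 - g^2/2 - g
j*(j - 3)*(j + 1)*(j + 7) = j^4 + 5*j^3 - 17*j^2 - 21*j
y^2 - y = y*(y - 1)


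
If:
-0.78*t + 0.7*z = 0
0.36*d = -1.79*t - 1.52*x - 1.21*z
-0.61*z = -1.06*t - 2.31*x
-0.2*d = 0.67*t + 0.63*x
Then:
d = 0.00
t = 0.00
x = 0.00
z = 0.00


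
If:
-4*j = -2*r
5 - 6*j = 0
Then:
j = 5/6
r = 5/3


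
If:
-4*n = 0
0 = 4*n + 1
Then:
No Solution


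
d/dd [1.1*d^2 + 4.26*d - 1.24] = 2.2*d + 4.26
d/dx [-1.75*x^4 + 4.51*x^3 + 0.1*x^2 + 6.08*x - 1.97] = -7.0*x^3 + 13.53*x^2 + 0.2*x + 6.08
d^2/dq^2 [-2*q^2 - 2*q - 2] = -4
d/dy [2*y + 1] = 2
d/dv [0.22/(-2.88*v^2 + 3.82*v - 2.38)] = (1.2672*v - 0.8404)/(2.88*v^2 - 3.82*v + 2.38)^2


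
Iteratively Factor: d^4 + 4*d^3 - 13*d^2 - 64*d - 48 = (d + 1)*(d^3 + 3*d^2 - 16*d - 48) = (d - 4)*(d + 1)*(d^2 + 7*d + 12) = (d - 4)*(d + 1)*(d + 3)*(d + 4)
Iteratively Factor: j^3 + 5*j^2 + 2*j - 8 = (j + 2)*(j^2 + 3*j - 4) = (j + 2)*(j + 4)*(j - 1)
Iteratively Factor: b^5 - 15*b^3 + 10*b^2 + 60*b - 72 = (b - 2)*(b^4 + 2*b^3 - 11*b^2 - 12*b + 36) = (b - 2)*(b + 3)*(b^3 - b^2 - 8*b + 12) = (b - 2)^2*(b + 3)*(b^2 + b - 6) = (b - 2)^2*(b + 3)^2*(b - 2)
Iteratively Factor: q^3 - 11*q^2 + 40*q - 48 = (q - 4)*(q^2 - 7*q + 12) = (q - 4)*(q - 3)*(q - 4)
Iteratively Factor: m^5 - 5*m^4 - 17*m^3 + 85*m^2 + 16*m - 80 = (m + 4)*(m^4 - 9*m^3 + 19*m^2 + 9*m - 20) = (m - 1)*(m + 4)*(m^3 - 8*m^2 + 11*m + 20) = (m - 4)*(m - 1)*(m + 4)*(m^2 - 4*m - 5) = (m - 4)*(m - 1)*(m + 1)*(m + 4)*(m - 5)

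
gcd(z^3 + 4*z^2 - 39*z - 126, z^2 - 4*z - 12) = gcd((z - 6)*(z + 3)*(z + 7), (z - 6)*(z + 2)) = z - 6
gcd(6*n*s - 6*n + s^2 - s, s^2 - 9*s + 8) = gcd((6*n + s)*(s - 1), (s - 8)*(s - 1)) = s - 1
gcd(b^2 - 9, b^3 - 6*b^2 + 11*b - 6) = b - 3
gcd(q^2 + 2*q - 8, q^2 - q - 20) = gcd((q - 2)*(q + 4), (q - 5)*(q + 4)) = q + 4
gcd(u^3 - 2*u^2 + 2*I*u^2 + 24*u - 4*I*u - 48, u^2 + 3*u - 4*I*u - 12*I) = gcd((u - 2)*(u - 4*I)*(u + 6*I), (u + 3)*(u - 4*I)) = u - 4*I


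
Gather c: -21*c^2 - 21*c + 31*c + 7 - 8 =-21*c^2 + 10*c - 1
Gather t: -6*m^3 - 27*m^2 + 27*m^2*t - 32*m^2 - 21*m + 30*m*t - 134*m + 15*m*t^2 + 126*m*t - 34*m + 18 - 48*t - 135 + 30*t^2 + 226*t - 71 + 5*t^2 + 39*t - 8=-6*m^3 - 59*m^2 - 189*m + t^2*(15*m + 35) + t*(27*m^2 + 156*m + 217) - 196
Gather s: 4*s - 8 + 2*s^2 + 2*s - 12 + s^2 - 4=3*s^2 + 6*s - 24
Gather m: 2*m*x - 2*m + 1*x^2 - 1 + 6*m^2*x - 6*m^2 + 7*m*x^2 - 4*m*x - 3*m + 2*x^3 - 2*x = m^2*(6*x - 6) + m*(7*x^2 - 2*x - 5) + 2*x^3 + x^2 - 2*x - 1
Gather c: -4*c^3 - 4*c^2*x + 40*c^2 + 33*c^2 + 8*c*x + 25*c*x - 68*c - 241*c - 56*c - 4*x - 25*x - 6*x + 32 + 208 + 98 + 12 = -4*c^3 + c^2*(73 - 4*x) + c*(33*x - 365) - 35*x + 350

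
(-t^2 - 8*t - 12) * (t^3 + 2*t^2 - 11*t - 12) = -t^5 - 10*t^4 - 17*t^3 + 76*t^2 + 228*t + 144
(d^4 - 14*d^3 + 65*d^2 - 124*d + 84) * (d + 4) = d^5 - 10*d^4 + 9*d^3 + 136*d^2 - 412*d + 336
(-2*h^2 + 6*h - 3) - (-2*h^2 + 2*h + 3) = 4*h - 6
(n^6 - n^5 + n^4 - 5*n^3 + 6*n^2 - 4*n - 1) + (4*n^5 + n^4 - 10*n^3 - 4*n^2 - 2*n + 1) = n^6 + 3*n^5 + 2*n^4 - 15*n^3 + 2*n^2 - 6*n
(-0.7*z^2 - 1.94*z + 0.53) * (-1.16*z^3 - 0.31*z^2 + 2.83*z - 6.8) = 0.812*z^5 + 2.4674*z^4 - 1.9944*z^3 - 0.8945*z^2 + 14.6919*z - 3.604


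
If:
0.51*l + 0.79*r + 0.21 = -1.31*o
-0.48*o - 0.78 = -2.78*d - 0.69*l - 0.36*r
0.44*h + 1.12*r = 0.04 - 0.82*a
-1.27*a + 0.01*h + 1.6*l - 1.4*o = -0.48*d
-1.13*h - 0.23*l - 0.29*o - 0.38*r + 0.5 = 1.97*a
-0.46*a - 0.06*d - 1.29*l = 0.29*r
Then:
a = 0.14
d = 0.30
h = 0.28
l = -0.02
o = -0.05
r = -0.17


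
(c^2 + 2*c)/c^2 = (c + 2)/c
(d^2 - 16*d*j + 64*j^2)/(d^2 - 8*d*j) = (d - 8*j)/d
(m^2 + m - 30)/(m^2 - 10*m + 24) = (m^2 + m - 30)/(m^2 - 10*m + 24)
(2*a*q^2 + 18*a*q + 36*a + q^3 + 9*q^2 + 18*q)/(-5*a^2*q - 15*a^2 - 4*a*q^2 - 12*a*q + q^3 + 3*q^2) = (2*a*q + 12*a + q^2 + 6*q)/(-5*a^2 - 4*a*q + q^2)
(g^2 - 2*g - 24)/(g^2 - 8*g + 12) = (g + 4)/(g - 2)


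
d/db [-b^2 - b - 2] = -2*b - 1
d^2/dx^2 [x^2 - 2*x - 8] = 2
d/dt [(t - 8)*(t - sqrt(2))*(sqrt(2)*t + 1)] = 3*sqrt(2)*t^2 - 16*sqrt(2)*t - 2*t - sqrt(2) + 8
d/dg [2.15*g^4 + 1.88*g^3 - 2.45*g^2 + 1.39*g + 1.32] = 8.6*g^3 + 5.64*g^2 - 4.9*g + 1.39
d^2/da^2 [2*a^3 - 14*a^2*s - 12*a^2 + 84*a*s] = 12*a - 28*s - 24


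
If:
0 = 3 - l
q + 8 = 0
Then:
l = 3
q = -8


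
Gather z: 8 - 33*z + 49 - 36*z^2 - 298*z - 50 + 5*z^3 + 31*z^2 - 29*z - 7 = 5*z^3 - 5*z^2 - 360*z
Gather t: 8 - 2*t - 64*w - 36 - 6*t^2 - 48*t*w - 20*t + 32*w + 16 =-6*t^2 + t*(-48*w - 22) - 32*w - 12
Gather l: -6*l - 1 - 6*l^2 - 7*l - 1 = -6*l^2 - 13*l - 2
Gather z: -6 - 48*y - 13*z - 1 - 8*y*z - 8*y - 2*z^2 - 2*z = -56*y - 2*z^2 + z*(-8*y - 15) - 7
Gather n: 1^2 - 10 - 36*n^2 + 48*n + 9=-36*n^2 + 48*n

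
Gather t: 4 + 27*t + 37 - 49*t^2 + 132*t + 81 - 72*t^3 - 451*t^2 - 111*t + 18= -72*t^3 - 500*t^2 + 48*t + 140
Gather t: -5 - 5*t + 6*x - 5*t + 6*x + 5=-10*t + 12*x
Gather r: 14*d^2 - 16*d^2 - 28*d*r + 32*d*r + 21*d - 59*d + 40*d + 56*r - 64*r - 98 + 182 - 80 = -2*d^2 + 2*d + r*(4*d - 8) + 4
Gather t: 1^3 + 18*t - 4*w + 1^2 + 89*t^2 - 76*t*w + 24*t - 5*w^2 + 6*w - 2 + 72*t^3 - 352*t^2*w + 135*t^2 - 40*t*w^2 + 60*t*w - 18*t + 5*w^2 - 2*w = 72*t^3 + t^2*(224 - 352*w) + t*(-40*w^2 - 16*w + 24)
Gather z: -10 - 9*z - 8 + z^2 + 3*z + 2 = z^2 - 6*z - 16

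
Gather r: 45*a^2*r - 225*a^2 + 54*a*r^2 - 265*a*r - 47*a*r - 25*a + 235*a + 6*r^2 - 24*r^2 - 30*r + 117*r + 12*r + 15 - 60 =-225*a^2 + 210*a + r^2*(54*a - 18) + r*(45*a^2 - 312*a + 99) - 45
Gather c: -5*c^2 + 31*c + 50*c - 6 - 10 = -5*c^2 + 81*c - 16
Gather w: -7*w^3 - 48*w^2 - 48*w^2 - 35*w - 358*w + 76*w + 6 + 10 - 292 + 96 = -7*w^3 - 96*w^2 - 317*w - 180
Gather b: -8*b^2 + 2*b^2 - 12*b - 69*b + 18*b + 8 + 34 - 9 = -6*b^2 - 63*b + 33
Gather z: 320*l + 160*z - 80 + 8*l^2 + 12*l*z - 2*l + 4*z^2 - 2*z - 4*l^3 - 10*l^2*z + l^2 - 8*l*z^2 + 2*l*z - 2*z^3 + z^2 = -4*l^3 + 9*l^2 + 318*l - 2*z^3 + z^2*(5 - 8*l) + z*(-10*l^2 + 14*l + 158) - 80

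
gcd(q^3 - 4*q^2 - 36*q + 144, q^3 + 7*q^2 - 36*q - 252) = q^2 - 36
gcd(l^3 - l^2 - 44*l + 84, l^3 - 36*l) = l - 6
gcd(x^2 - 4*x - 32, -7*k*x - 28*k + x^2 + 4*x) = x + 4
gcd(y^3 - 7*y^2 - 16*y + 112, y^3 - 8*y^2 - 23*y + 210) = y - 7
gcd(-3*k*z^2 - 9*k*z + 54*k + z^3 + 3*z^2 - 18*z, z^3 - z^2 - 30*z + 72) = z^2 + 3*z - 18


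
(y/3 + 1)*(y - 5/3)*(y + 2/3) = y^3/3 + 2*y^2/3 - 37*y/27 - 10/9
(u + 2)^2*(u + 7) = u^3 + 11*u^2 + 32*u + 28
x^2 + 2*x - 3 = (x - 1)*(x + 3)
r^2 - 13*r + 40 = (r - 8)*(r - 5)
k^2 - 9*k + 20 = (k - 5)*(k - 4)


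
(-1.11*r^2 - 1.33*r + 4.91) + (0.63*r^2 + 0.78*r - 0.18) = -0.48*r^2 - 0.55*r + 4.73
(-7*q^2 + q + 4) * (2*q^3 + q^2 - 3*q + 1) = -14*q^5 - 5*q^4 + 30*q^3 - 6*q^2 - 11*q + 4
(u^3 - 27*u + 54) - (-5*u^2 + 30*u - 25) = u^3 + 5*u^2 - 57*u + 79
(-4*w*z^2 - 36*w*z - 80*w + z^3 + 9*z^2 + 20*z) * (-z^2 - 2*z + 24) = 4*w*z^4 + 44*w*z^3 + 56*w*z^2 - 704*w*z - 1920*w - z^5 - 11*z^4 - 14*z^3 + 176*z^2 + 480*z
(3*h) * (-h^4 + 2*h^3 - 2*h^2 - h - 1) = -3*h^5 + 6*h^4 - 6*h^3 - 3*h^2 - 3*h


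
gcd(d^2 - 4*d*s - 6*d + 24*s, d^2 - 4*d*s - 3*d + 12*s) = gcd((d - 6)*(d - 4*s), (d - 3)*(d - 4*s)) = -d + 4*s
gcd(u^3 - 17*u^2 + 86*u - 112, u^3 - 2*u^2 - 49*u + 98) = u^2 - 9*u + 14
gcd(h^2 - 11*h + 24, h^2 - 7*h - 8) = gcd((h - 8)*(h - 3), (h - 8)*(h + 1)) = h - 8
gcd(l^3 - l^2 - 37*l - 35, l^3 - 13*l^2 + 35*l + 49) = l^2 - 6*l - 7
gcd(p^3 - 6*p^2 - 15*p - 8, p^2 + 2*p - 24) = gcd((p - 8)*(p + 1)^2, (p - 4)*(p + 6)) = 1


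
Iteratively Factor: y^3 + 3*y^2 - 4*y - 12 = (y - 2)*(y^2 + 5*y + 6) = (y - 2)*(y + 3)*(y + 2)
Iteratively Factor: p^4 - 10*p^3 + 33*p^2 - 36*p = (p - 4)*(p^3 - 6*p^2 + 9*p) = (p - 4)*(p - 3)*(p^2 - 3*p) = p*(p - 4)*(p - 3)*(p - 3)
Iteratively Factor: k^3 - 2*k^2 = (k)*(k^2 - 2*k) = k^2*(k - 2)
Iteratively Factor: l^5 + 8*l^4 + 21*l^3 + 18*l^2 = (l)*(l^4 + 8*l^3 + 21*l^2 + 18*l) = l*(l + 3)*(l^3 + 5*l^2 + 6*l) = l*(l + 2)*(l + 3)*(l^2 + 3*l) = l^2*(l + 2)*(l + 3)*(l + 3)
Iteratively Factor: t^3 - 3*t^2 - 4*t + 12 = (t - 2)*(t^2 - t - 6) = (t - 3)*(t - 2)*(t + 2)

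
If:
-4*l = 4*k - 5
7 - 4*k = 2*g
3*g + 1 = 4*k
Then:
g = 6/5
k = 23/20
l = 1/10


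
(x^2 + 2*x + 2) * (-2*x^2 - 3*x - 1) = -2*x^4 - 7*x^3 - 11*x^2 - 8*x - 2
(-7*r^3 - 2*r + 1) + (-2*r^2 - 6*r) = -7*r^3 - 2*r^2 - 8*r + 1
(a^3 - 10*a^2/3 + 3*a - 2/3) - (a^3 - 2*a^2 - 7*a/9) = -4*a^2/3 + 34*a/9 - 2/3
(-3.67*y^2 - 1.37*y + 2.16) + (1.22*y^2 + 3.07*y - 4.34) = -2.45*y^2 + 1.7*y - 2.18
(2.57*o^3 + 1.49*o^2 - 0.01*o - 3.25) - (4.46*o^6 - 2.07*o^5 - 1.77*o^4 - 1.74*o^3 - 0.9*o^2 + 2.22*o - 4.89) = -4.46*o^6 + 2.07*o^5 + 1.77*o^4 + 4.31*o^3 + 2.39*o^2 - 2.23*o + 1.64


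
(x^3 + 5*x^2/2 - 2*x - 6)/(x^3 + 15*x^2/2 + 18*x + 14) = (2*x - 3)/(2*x + 7)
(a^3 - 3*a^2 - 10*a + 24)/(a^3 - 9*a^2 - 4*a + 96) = (a - 2)/(a - 8)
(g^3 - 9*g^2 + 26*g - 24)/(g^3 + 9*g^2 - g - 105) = (g^2 - 6*g + 8)/(g^2 + 12*g + 35)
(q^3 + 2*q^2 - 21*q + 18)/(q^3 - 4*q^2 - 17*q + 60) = (q^2 + 5*q - 6)/(q^2 - q - 20)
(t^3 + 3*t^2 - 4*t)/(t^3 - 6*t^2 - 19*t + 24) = t*(t + 4)/(t^2 - 5*t - 24)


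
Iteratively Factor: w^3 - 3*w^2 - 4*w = (w + 1)*(w^2 - 4*w) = w*(w + 1)*(w - 4)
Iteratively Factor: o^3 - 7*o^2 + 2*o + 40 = (o - 4)*(o^2 - 3*o - 10) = (o - 4)*(o + 2)*(o - 5)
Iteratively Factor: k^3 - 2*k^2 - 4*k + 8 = (k - 2)*(k^2 - 4) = (k - 2)*(k + 2)*(k - 2)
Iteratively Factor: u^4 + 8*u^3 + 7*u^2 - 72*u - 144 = (u - 3)*(u^3 + 11*u^2 + 40*u + 48) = (u - 3)*(u + 4)*(u^2 + 7*u + 12) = (u - 3)*(u + 3)*(u + 4)*(u + 4)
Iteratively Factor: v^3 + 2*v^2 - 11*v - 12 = (v + 1)*(v^2 + v - 12) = (v - 3)*(v + 1)*(v + 4)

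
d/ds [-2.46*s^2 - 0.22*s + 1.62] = -4.92*s - 0.22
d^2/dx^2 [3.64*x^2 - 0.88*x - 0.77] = 7.28000000000000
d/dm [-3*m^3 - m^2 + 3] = m*(-9*m - 2)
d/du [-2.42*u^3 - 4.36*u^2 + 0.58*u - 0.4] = -7.26*u^2 - 8.72*u + 0.58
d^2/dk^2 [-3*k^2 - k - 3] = -6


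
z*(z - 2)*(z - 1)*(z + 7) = z^4 + 4*z^3 - 19*z^2 + 14*z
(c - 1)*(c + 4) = c^2 + 3*c - 4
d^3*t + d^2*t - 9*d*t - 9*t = (d - 3)*(d + 3)*(d*t + t)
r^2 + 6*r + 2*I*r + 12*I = (r + 6)*(r + 2*I)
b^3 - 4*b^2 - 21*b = b*(b - 7)*(b + 3)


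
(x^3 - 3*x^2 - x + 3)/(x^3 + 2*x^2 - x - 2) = (x - 3)/(x + 2)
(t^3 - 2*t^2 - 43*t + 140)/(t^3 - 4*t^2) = 1 + 2/t - 35/t^2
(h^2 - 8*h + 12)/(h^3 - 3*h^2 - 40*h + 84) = (h - 6)/(h^2 - h - 42)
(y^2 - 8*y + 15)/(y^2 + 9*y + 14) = (y^2 - 8*y + 15)/(y^2 + 9*y + 14)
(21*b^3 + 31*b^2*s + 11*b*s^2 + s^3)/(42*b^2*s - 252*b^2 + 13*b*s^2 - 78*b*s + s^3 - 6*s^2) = (3*b^2 + 4*b*s + s^2)/(6*b*s - 36*b + s^2 - 6*s)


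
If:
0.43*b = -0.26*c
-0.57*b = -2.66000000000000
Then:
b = 4.67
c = -7.72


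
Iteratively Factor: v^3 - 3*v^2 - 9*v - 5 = (v + 1)*(v^2 - 4*v - 5) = (v - 5)*(v + 1)*(v + 1)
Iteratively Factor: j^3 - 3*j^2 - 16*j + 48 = (j - 4)*(j^2 + j - 12) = (j - 4)*(j - 3)*(j + 4)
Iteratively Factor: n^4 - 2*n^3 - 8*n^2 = (n)*(n^3 - 2*n^2 - 8*n) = n*(n + 2)*(n^2 - 4*n) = n^2*(n + 2)*(n - 4)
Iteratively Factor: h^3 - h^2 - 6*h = (h + 2)*(h^2 - 3*h) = h*(h + 2)*(h - 3)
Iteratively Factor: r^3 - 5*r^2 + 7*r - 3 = (r - 1)*(r^2 - 4*r + 3) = (r - 1)^2*(r - 3)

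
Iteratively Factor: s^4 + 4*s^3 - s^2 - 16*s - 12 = (s + 2)*(s^3 + 2*s^2 - 5*s - 6) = (s - 2)*(s + 2)*(s^2 + 4*s + 3) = (s - 2)*(s + 1)*(s + 2)*(s + 3)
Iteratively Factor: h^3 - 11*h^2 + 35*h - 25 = (h - 5)*(h^2 - 6*h + 5) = (h - 5)*(h - 1)*(h - 5)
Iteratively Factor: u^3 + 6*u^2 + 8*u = (u + 2)*(u^2 + 4*u) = u*(u + 2)*(u + 4)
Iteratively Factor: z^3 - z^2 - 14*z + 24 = (z + 4)*(z^2 - 5*z + 6) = (z - 2)*(z + 4)*(z - 3)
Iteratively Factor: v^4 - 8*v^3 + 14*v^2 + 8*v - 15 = (v - 5)*(v^3 - 3*v^2 - v + 3) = (v - 5)*(v - 3)*(v^2 - 1) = (v - 5)*(v - 3)*(v - 1)*(v + 1)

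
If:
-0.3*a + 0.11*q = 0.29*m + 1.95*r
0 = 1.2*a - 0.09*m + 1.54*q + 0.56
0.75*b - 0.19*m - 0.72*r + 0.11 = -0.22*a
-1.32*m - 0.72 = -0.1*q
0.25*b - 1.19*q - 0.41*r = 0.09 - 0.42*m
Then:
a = -0.07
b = -0.20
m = -0.57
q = -0.35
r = 0.08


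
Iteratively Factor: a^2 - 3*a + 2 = (a - 1)*(a - 2)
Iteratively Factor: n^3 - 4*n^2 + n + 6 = (n + 1)*(n^2 - 5*n + 6) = (n - 2)*(n + 1)*(n - 3)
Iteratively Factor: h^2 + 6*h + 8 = (h + 4)*(h + 2)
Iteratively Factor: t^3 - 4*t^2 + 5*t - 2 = (t - 1)*(t^2 - 3*t + 2) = (t - 1)^2*(t - 2)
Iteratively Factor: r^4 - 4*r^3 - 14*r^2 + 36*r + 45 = (r - 3)*(r^3 - r^2 - 17*r - 15) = (r - 3)*(r + 1)*(r^2 - 2*r - 15) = (r - 3)*(r + 1)*(r + 3)*(r - 5)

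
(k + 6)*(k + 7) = k^2 + 13*k + 42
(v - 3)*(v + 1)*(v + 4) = v^3 + 2*v^2 - 11*v - 12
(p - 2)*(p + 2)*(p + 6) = p^3 + 6*p^2 - 4*p - 24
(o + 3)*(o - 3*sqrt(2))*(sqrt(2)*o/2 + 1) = sqrt(2)*o^3/2 - 2*o^2 + 3*sqrt(2)*o^2/2 - 6*o - 3*sqrt(2)*o - 9*sqrt(2)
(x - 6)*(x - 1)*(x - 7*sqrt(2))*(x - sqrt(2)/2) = x^4 - 15*sqrt(2)*x^3/2 - 7*x^3 + 13*x^2 + 105*sqrt(2)*x^2/2 - 45*sqrt(2)*x - 49*x + 42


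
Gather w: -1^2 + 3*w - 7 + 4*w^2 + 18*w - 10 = 4*w^2 + 21*w - 18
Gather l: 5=5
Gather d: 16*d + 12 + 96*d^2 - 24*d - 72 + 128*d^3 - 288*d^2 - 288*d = 128*d^3 - 192*d^2 - 296*d - 60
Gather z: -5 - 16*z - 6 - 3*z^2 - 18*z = -3*z^2 - 34*z - 11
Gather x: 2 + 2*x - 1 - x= x + 1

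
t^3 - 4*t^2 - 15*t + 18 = (t - 6)*(t - 1)*(t + 3)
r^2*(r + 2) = r^3 + 2*r^2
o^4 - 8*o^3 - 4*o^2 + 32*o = o*(o - 8)*(o - 2)*(o + 2)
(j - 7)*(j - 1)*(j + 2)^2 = j^4 - 4*j^3 - 21*j^2 - 4*j + 28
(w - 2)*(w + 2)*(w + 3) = w^3 + 3*w^2 - 4*w - 12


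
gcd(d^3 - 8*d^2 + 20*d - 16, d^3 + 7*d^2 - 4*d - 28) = d - 2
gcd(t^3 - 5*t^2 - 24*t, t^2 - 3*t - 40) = t - 8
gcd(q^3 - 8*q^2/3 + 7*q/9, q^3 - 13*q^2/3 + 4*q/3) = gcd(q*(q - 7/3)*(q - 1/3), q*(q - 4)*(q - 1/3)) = q^2 - q/3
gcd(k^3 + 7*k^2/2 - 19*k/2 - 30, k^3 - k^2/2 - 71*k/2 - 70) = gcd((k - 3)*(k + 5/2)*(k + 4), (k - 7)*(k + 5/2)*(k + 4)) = k^2 + 13*k/2 + 10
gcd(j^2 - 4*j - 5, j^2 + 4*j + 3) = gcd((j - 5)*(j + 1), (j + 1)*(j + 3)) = j + 1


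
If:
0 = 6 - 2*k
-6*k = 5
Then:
No Solution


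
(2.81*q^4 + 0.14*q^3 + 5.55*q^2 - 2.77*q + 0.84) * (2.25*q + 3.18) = 6.3225*q^5 + 9.2508*q^4 + 12.9327*q^3 + 11.4165*q^2 - 6.9186*q + 2.6712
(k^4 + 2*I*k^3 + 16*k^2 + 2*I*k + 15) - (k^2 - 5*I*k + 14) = k^4 + 2*I*k^3 + 15*k^2 + 7*I*k + 1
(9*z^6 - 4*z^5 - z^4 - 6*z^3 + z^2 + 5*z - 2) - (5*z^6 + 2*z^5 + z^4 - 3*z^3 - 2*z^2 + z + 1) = 4*z^6 - 6*z^5 - 2*z^4 - 3*z^3 + 3*z^2 + 4*z - 3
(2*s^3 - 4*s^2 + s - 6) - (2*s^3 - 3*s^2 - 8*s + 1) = -s^2 + 9*s - 7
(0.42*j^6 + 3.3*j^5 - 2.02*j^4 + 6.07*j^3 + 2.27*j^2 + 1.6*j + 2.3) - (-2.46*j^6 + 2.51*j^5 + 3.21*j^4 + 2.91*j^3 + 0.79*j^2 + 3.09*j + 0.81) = 2.88*j^6 + 0.79*j^5 - 5.23*j^4 + 3.16*j^3 + 1.48*j^2 - 1.49*j + 1.49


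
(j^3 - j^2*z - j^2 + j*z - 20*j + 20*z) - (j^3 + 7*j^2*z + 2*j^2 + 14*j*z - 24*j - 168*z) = -8*j^2*z - 3*j^2 - 13*j*z + 4*j + 188*z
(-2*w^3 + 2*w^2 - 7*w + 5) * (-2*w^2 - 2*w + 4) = 4*w^5 + 2*w^3 + 12*w^2 - 38*w + 20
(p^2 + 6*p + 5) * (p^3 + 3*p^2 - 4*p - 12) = p^5 + 9*p^4 + 19*p^3 - 21*p^2 - 92*p - 60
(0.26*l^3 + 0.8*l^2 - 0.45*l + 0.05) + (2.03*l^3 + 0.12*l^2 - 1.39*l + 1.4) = 2.29*l^3 + 0.92*l^2 - 1.84*l + 1.45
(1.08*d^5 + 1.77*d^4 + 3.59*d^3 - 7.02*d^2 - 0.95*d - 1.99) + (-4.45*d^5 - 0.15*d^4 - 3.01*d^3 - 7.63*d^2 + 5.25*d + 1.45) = -3.37*d^5 + 1.62*d^4 + 0.58*d^3 - 14.65*d^2 + 4.3*d - 0.54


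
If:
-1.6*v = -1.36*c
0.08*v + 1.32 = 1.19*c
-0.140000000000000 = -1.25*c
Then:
No Solution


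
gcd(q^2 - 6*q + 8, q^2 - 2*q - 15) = 1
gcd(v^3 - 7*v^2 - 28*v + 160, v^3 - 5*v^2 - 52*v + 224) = v^2 - 12*v + 32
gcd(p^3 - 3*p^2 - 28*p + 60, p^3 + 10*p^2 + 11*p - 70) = p^2 + 3*p - 10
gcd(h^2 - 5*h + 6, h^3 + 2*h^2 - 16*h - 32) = 1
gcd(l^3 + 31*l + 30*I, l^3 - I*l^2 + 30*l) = l^2 - I*l + 30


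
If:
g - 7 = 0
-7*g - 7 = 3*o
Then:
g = 7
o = -56/3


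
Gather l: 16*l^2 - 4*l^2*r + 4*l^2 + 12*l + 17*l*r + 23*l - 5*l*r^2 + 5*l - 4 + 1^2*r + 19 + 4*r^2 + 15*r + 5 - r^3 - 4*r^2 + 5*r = l^2*(20 - 4*r) + l*(-5*r^2 + 17*r + 40) - r^3 + 21*r + 20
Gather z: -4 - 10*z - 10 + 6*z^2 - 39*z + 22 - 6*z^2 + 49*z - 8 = 0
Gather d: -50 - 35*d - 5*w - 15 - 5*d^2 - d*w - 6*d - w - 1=-5*d^2 + d*(-w - 41) - 6*w - 66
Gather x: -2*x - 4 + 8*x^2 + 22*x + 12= 8*x^2 + 20*x + 8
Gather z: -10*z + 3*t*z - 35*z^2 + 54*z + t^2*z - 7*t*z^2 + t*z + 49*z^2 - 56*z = z^2*(14 - 7*t) + z*(t^2 + 4*t - 12)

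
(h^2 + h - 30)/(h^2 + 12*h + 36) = (h - 5)/(h + 6)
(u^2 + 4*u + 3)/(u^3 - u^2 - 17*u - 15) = 1/(u - 5)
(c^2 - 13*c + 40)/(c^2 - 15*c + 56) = (c - 5)/(c - 7)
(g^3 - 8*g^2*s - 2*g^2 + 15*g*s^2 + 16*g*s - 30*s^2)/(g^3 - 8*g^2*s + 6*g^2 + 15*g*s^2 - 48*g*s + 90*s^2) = (g - 2)/(g + 6)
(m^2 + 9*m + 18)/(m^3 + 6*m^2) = (m + 3)/m^2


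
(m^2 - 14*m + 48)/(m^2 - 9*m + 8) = (m - 6)/(m - 1)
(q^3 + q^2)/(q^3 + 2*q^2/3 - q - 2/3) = 3*q^2/(3*q^2 - q - 2)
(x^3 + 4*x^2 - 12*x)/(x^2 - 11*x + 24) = x*(x^2 + 4*x - 12)/(x^2 - 11*x + 24)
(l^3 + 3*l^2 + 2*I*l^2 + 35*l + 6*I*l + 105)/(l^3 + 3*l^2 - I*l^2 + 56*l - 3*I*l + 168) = (l - 5*I)/(l - 8*I)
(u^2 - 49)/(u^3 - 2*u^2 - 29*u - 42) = (u + 7)/(u^2 + 5*u + 6)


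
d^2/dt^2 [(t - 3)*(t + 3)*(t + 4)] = 6*t + 8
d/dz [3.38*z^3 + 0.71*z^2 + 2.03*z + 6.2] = 10.14*z^2 + 1.42*z + 2.03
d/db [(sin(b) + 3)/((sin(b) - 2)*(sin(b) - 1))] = (-6*sin(b) + cos(b)^2 + 10)*cos(b)/((sin(b) - 2)^2*(sin(b) - 1)^2)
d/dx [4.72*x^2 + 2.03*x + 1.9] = 9.44*x + 2.03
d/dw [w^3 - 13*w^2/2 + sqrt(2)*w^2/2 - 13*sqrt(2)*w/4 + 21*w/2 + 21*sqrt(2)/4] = 3*w^2 - 13*w + sqrt(2)*w - 13*sqrt(2)/4 + 21/2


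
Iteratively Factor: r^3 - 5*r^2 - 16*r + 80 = (r - 5)*(r^2 - 16) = (r - 5)*(r + 4)*(r - 4)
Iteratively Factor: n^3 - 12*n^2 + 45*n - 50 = (n - 5)*(n^2 - 7*n + 10) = (n - 5)*(n - 2)*(n - 5)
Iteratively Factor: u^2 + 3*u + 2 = (u + 1)*(u + 2)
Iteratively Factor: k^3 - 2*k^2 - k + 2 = (k - 2)*(k^2 - 1) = (k - 2)*(k - 1)*(k + 1)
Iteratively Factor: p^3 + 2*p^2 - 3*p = (p)*(p^2 + 2*p - 3) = p*(p - 1)*(p + 3)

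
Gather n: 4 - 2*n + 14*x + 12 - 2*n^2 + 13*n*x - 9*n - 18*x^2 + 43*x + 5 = -2*n^2 + n*(13*x - 11) - 18*x^2 + 57*x + 21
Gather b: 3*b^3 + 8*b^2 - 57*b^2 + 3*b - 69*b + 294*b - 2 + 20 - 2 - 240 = 3*b^3 - 49*b^2 + 228*b - 224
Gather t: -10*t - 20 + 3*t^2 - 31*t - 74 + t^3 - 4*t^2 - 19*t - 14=t^3 - t^2 - 60*t - 108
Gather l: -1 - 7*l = -7*l - 1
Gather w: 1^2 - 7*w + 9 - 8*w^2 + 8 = -8*w^2 - 7*w + 18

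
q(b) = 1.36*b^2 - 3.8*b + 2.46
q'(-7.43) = -24.01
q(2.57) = 1.68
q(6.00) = 28.62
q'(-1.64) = -8.26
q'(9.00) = 20.68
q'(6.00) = 12.52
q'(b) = 2.72*b - 3.8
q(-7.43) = 105.77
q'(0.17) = -3.34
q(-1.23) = 9.19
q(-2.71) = 22.75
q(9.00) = 78.42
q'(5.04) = 9.91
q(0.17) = 1.85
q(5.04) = 17.85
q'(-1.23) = -7.15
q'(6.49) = 13.85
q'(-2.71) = -11.17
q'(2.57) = 3.19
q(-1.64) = 12.35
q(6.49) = 35.08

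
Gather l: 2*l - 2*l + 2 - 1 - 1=0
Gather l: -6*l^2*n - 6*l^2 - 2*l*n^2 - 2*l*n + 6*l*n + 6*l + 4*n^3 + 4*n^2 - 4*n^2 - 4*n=l^2*(-6*n - 6) + l*(-2*n^2 + 4*n + 6) + 4*n^3 - 4*n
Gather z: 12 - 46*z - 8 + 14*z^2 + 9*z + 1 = 14*z^2 - 37*z + 5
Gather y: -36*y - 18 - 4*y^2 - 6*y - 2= -4*y^2 - 42*y - 20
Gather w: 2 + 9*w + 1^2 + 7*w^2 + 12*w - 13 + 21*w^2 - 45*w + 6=28*w^2 - 24*w - 4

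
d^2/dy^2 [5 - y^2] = -2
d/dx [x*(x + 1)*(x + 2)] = 3*x^2 + 6*x + 2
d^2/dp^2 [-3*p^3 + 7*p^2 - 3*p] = 14 - 18*p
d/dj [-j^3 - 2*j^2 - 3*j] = -3*j^2 - 4*j - 3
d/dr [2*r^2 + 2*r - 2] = 4*r + 2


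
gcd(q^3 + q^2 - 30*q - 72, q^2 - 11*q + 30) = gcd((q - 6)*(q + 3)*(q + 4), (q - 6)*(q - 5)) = q - 6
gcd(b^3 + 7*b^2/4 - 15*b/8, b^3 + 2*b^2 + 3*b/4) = b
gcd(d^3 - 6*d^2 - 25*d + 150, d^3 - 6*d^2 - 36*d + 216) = d - 6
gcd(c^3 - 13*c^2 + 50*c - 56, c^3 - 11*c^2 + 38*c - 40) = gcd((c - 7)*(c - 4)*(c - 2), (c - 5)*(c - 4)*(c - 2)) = c^2 - 6*c + 8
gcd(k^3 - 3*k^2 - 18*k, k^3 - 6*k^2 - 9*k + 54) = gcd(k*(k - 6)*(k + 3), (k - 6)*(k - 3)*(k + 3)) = k^2 - 3*k - 18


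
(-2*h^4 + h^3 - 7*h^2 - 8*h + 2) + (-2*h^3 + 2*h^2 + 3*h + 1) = -2*h^4 - h^3 - 5*h^2 - 5*h + 3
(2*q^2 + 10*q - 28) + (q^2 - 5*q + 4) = 3*q^2 + 5*q - 24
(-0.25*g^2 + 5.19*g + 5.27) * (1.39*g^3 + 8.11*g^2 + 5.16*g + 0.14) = -0.3475*g^5 + 5.1866*g^4 + 48.1262*g^3 + 69.4851*g^2 + 27.9198*g + 0.7378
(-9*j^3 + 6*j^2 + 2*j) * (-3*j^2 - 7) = 27*j^5 - 18*j^4 + 57*j^3 - 42*j^2 - 14*j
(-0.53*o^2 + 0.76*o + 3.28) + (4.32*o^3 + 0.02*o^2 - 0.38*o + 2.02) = 4.32*o^3 - 0.51*o^2 + 0.38*o + 5.3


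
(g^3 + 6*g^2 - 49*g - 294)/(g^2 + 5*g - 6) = (g^2 - 49)/(g - 1)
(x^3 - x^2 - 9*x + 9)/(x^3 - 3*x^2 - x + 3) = (x + 3)/(x + 1)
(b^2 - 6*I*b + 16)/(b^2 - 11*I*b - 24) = (b + 2*I)/(b - 3*I)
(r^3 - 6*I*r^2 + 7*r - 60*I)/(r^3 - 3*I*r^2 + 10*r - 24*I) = (r - 5*I)/(r - 2*I)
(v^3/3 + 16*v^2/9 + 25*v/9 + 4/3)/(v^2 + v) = v/3 + 13/9 + 4/(3*v)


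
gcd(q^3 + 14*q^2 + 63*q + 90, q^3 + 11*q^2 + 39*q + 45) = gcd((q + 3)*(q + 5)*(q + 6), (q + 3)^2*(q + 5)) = q^2 + 8*q + 15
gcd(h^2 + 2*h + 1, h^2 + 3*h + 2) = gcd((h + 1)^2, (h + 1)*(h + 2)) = h + 1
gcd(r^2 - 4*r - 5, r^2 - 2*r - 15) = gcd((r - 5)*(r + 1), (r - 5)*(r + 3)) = r - 5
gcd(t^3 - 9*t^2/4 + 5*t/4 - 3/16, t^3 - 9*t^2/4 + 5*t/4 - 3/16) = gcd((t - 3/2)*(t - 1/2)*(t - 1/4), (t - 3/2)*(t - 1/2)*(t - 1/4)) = t^3 - 9*t^2/4 + 5*t/4 - 3/16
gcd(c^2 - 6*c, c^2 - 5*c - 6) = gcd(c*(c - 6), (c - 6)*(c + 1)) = c - 6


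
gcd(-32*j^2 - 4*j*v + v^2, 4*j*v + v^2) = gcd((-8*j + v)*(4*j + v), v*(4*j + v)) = 4*j + v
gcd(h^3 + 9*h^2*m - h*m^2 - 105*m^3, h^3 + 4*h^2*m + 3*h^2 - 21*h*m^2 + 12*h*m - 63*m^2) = h^2 + 4*h*m - 21*m^2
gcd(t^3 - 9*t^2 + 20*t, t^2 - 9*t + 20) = t^2 - 9*t + 20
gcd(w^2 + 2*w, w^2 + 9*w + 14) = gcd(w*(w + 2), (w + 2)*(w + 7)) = w + 2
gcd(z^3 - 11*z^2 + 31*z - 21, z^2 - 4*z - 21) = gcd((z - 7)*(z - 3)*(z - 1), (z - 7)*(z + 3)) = z - 7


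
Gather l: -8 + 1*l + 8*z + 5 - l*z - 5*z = l*(1 - z) + 3*z - 3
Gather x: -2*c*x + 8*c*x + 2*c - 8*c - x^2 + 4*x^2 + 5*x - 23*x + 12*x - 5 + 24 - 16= -6*c + 3*x^2 + x*(6*c - 6) + 3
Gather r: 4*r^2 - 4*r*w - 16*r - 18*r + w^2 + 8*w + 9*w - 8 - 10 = 4*r^2 + r*(-4*w - 34) + w^2 + 17*w - 18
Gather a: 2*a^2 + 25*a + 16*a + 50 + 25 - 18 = 2*a^2 + 41*a + 57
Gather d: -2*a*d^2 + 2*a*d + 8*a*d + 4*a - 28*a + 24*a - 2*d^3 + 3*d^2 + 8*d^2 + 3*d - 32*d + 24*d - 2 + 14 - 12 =-2*d^3 + d^2*(11 - 2*a) + d*(10*a - 5)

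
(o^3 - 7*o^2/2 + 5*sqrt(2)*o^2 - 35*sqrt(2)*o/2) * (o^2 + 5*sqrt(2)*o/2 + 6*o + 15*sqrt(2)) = o^5 + 5*o^4/2 + 15*sqrt(2)*o^4/2 + 4*o^3 + 75*sqrt(2)*o^3/4 - 315*sqrt(2)*o^2/2 + 125*o^2/2 - 525*o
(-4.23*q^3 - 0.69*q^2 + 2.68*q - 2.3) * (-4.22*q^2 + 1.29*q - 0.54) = 17.8506*q^5 - 2.5449*q^4 - 9.9155*q^3 + 13.5358*q^2 - 4.4142*q + 1.242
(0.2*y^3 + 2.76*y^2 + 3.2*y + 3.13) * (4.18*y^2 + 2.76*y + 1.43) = 0.836*y^5 + 12.0888*y^4 + 21.2796*y^3 + 25.8622*y^2 + 13.2148*y + 4.4759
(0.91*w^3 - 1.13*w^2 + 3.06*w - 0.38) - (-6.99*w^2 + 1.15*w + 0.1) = 0.91*w^3 + 5.86*w^2 + 1.91*w - 0.48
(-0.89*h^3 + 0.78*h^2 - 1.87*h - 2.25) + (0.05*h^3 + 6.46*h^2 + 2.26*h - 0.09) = -0.84*h^3 + 7.24*h^2 + 0.39*h - 2.34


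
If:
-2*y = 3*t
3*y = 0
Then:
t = 0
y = 0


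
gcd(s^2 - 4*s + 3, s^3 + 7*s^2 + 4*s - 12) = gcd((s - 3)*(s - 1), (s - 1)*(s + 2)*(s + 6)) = s - 1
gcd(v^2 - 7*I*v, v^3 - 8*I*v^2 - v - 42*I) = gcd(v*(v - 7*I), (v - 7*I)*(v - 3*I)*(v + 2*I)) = v - 7*I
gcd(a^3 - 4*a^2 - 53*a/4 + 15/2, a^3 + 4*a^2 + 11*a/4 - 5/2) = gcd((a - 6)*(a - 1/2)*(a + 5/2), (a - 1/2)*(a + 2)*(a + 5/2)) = a^2 + 2*a - 5/4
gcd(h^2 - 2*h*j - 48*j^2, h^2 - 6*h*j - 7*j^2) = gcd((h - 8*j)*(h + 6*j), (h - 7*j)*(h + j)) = 1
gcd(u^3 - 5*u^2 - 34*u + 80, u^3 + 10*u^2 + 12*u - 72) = u - 2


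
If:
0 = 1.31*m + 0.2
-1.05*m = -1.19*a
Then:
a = -0.13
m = -0.15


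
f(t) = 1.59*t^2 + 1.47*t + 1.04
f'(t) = 3.18*t + 1.47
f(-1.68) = 3.06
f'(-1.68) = -3.87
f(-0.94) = 1.06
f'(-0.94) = -1.52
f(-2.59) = 7.90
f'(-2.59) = -6.77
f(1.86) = 9.27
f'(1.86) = 7.38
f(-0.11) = 0.90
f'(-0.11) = 1.12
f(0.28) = 1.58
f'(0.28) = 2.36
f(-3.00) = 10.94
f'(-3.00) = -8.07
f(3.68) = 27.98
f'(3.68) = 13.17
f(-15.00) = 336.74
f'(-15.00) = -46.23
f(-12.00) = 212.36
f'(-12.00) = -36.69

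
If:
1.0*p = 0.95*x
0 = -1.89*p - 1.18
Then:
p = -0.62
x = -0.66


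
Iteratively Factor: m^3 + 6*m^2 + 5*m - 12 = (m + 4)*(m^2 + 2*m - 3) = (m - 1)*(m + 4)*(m + 3)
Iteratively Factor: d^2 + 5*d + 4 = (d + 4)*(d + 1)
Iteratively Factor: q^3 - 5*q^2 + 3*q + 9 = (q + 1)*(q^2 - 6*q + 9) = (q - 3)*(q + 1)*(q - 3)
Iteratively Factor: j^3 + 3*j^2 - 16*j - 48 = (j + 3)*(j^2 - 16) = (j - 4)*(j + 3)*(j + 4)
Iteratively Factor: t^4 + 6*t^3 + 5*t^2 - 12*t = (t)*(t^3 + 6*t^2 + 5*t - 12) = t*(t + 4)*(t^2 + 2*t - 3) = t*(t + 3)*(t + 4)*(t - 1)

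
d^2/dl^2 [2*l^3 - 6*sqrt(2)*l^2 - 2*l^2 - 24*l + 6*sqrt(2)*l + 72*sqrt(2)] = 12*l - 12*sqrt(2) - 4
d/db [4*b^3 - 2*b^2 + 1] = 4*b*(3*b - 1)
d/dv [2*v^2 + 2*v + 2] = 4*v + 2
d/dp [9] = 0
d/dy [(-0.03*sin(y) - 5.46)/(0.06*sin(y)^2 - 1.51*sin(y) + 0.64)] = (0.0018*sin(y)^2 + 0.6552*sin(y) - 8.2638)*cos(y)/(0.0036*sin(y)^4 - 0.1812*sin(y)^3 + 2.3569*sin(y)^2 - 1.9328*sin(y) + 0.4096)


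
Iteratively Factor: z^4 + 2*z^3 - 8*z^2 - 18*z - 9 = (z + 3)*(z^3 - z^2 - 5*z - 3) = (z - 3)*(z + 3)*(z^2 + 2*z + 1) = (z - 3)*(z + 1)*(z + 3)*(z + 1)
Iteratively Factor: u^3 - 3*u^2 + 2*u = (u - 1)*(u^2 - 2*u) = (u - 2)*(u - 1)*(u)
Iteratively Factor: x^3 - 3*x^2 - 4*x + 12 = (x - 3)*(x^2 - 4) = (x - 3)*(x + 2)*(x - 2)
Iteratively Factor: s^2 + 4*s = (s)*(s + 4)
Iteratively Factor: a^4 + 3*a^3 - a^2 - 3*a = (a - 1)*(a^3 + 4*a^2 + 3*a) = a*(a - 1)*(a^2 + 4*a + 3) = a*(a - 1)*(a + 1)*(a + 3)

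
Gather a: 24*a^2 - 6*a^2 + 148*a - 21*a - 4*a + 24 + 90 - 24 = 18*a^2 + 123*a + 90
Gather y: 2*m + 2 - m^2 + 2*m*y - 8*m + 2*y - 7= -m^2 - 6*m + y*(2*m + 2) - 5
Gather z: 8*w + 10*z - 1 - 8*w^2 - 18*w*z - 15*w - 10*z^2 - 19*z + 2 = -8*w^2 - 7*w - 10*z^2 + z*(-18*w - 9) + 1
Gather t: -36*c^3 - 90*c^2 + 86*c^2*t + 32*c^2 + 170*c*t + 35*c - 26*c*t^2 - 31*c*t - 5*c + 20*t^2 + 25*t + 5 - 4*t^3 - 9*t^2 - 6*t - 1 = -36*c^3 - 58*c^2 + 30*c - 4*t^3 + t^2*(11 - 26*c) + t*(86*c^2 + 139*c + 19) + 4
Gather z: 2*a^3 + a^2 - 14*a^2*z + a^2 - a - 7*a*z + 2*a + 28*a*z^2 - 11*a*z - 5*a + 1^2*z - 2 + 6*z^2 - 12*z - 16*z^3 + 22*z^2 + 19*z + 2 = 2*a^3 + 2*a^2 - 4*a - 16*z^3 + z^2*(28*a + 28) + z*(-14*a^2 - 18*a + 8)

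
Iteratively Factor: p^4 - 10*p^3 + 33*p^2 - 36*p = (p)*(p^3 - 10*p^2 + 33*p - 36) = p*(p - 4)*(p^2 - 6*p + 9) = p*(p - 4)*(p - 3)*(p - 3)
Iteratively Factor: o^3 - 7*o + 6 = (o - 2)*(o^2 + 2*o - 3) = (o - 2)*(o - 1)*(o + 3)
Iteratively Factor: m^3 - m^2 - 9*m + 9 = (m - 1)*(m^2 - 9) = (m - 3)*(m - 1)*(m + 3)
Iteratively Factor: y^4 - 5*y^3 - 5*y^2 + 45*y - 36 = (y - 1)*(y^3 - 4*y^2 - 9*y + 36) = (y - 4)*(y - 1)*(y^2 - 9) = (y - 4)*(y - 1)*(y + 3)*(y - 3)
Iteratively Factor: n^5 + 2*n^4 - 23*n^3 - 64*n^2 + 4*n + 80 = (n + 2)*(n^4 - 23*n^2 - 18*n + 40) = (n + 2)*(n + 4)*(n^3 - 4*n^2 - 7*n + 10) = (n - 1)*(n + 2)*(n + 4)*(n^2 - 3*n - 10) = (n - 5)*(n - 1)*(n + 2)*(n + 4)*(n + 2)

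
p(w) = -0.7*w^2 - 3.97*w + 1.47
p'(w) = -1.4*w - 3.97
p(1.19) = -4.25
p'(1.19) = -5.64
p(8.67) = -85.57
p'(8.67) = -16.11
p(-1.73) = 6.24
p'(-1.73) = -1.55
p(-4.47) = 5.23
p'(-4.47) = 2.29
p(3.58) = -21.71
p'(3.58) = -8.98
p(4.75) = -33.18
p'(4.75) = -10.62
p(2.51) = -12.90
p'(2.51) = -7.48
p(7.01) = -60.76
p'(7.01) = -13.78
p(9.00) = -90.96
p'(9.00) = -16.57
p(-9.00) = -19.50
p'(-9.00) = 8.63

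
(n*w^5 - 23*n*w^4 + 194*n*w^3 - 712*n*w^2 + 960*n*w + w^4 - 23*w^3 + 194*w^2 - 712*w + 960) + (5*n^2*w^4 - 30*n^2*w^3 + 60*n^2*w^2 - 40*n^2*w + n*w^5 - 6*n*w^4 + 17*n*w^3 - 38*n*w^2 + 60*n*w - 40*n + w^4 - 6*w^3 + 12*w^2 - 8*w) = 5*n^2*w^4 - 30*n^2*w^3 + 60*n^2*w^2 - 40*n^2*w + 2*n*w^5 - 29*n*w^4 + 211*n*w^3 - 750*n*w^2 + 1020*n*w - 40*n + 2*w^4 - 29*w^3 + 206*w^2 - 720*w + 960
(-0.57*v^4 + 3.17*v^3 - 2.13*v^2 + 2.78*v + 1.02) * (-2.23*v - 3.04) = 1.2711*v^5 - 5.3363*v^4 - 4.8869*v^3 + 0.2758*v^2 - 10.7258*v - 3.1008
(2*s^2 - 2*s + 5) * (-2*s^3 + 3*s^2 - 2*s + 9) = -4*s^5 + 10*s^4 - 20*s^3 + 37*s^2 - 28*s + 45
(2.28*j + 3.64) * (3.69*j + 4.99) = 8.4132*j^2 + 24.8088*j + 18.1636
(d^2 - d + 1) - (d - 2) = d^2 - 2*d + 3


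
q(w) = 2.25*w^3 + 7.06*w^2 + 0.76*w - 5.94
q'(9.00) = 674.59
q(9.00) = 2213.01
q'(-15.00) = 1307.71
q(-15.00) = -6022.59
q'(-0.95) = -6.56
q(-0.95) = -2.22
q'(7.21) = 453.46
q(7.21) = 1209.86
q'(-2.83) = 14.86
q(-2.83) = -2.54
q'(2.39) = 73.06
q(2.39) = 66.92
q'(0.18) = 3.52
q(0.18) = -5.56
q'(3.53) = 134.71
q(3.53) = 183.69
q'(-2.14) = 1.46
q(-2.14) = 2.71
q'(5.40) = 273.84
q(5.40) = 558.33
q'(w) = 6.75*w^2 + 14.12*w + 0.76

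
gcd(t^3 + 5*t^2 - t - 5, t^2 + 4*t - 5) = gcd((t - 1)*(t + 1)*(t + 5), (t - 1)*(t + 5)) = t^2 + 4*t - 5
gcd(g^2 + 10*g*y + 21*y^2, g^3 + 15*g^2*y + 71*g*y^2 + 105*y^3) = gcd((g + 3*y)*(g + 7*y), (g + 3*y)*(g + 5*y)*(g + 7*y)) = g^2 + 10*g*y + 21*y^2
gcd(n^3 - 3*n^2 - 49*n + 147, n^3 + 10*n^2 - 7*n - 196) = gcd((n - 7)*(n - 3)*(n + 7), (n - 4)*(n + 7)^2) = n + 7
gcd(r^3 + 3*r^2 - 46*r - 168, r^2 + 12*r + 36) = r + 6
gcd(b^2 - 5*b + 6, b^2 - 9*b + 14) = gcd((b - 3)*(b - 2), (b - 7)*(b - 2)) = b - 2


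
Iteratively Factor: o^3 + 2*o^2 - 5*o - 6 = (o - 2)*(o^2 + 4*o + 3) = (o - 2)*(o + 3)*(o + 1)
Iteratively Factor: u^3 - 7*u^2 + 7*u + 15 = (u + 1)*(u^2 - 8*u + 15) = (u - 5)*(u + 1)*(u - 3)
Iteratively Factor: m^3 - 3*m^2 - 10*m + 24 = (m - 4)*(m^2 + m - 6) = (m - 4)*(m + 3)*(m - 2)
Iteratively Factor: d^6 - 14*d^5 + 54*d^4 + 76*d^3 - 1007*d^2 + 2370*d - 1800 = (d - 5)*(d^5 - 9*d^4 + 9*d^3 + 121*d^2 - 402*d + 360) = (d - 5)*(d - 3)*(d^4 - 6*d^3 - 9*d^2 + 94*d - 120) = (d - 5)*(d - 3)^2*(d^3 - 3*d^2 - 18*d + 40) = (d - 5)*(d - 3)^2*(d - 2)*(d^2 - d - 20) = (d - 5)*(d - 3)^2*(d - 2)*(d + 4)*(d - 5)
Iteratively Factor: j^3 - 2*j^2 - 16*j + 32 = (j + 4)*(j^2 - 6*j + 8) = (j - 2)*(j + 4)*(j - 4)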